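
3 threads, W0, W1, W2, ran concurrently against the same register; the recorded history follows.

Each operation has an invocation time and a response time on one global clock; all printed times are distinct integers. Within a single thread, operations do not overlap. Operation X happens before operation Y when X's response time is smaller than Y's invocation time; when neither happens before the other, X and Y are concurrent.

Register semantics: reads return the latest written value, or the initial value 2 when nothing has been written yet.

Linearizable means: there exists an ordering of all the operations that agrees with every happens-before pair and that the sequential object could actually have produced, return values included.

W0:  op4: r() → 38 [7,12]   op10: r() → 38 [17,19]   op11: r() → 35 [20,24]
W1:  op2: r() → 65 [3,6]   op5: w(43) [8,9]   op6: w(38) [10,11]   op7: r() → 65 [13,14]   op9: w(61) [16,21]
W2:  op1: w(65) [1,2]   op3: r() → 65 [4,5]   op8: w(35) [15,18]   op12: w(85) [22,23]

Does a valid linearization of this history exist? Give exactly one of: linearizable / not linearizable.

not linearizable

the violation lands at event 14, op7's response at time 14: events 1..13 linearize, events 1..14 do not
no legal order exists: 6 real-time-consistent candidates over 7 completed register operations, all rejected
one such order, op1, op2, op3, op4, op5, op6, op7, breaks at step 4 where op4 r() → 38 is illegal
one such order, op1, op2, op3, op5, op4, op6, op7, breaks at step 5 where op4 r() → 38 is illegal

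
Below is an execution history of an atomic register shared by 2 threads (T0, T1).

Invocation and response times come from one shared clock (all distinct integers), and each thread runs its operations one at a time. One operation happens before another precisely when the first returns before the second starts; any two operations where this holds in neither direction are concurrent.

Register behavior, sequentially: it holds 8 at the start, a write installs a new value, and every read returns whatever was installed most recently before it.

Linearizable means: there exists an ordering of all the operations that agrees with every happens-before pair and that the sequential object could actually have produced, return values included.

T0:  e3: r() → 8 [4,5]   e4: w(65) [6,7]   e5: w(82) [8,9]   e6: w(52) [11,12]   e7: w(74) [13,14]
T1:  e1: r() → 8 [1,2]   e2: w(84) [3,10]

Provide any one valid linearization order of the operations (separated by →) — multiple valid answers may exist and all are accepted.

after step 1 (e1 r() → 8): value 8
after step 2 (e3 r() → 8): value 8
after step 3 (e2 w(84)): value 84
after step 4 (e4 w(65)): value 65
after step 5 (e5 w(82)): value 82
after step 6 (e6 w(52)): value 52
after step 7 (e7 w(74)): value 74

e1 → e3 → e2 → e4 → e5 → e6 → e7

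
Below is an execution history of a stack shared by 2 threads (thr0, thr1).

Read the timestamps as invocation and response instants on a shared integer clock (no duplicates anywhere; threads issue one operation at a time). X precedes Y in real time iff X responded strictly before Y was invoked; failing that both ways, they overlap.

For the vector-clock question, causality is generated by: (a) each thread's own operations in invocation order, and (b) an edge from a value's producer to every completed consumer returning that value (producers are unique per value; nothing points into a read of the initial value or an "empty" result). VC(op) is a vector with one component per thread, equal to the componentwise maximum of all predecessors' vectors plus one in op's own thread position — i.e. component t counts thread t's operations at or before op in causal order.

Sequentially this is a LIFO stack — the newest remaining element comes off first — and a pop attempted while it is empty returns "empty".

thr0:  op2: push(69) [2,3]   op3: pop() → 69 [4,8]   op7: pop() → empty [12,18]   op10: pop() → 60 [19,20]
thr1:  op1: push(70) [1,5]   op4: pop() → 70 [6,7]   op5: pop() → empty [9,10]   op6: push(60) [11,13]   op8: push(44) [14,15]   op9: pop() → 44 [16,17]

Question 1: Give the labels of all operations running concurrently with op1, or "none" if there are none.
op1 spans [1,5]; an op avoiding the whole window 1..5 is ordered, any other is concurrent
op2 [2,3]: concurrent
op3 [4,8]: concurrent
op4 [6,7]: after
op5 [9,10]: after
op6 [11,13]: after
op7 [12,18]: after
op8 [14,15]: after
op9 [16,17]: after
op10 [19,20]: after

op2, op3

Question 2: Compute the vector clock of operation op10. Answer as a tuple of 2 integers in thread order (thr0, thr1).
root op op1, invoked 1: fresh clock plus thr1's own tick → (0, 1)
root op op2, invoked 2: fresh clock plus thr0's own tick → (1, 0)
merge at op4 (invoked 6): VC(op1)=(0, 1), own-thread bump on thr1 → (0, 2)
merge at op3 (invoked 4): VC(op2)=(1, 0), own-thread bump on thr0 → (2, 0)
merge at op5 (invoked 9): VC(op4)=(0, 2), own-thread bump on thr1 → (0, 3)
merge at op7 (invoked 12): VC(op3)=(2, 0), own-thread bump on thr0 → (3, 0)
merge at op6 (invoked 11): VC(op5)=(0, 3), own-thread bump on thr1 → (0, 4)
merge at op8 (invoked 14): VC(op6)=(0, 4), own-thread bump on thr1 → (0, 5)
merge at op9 (invoked 16): VC(op8)=(0, 5), own-thread bump on thr1 → (0, 6)
merge at op10 (invoked 19): VC(op6)=(0, 4), VC(op7)=(3, 0), own-thread bump on thr0 → (4, 4)
target: VC(op10) = (4, 4)

(4, 4)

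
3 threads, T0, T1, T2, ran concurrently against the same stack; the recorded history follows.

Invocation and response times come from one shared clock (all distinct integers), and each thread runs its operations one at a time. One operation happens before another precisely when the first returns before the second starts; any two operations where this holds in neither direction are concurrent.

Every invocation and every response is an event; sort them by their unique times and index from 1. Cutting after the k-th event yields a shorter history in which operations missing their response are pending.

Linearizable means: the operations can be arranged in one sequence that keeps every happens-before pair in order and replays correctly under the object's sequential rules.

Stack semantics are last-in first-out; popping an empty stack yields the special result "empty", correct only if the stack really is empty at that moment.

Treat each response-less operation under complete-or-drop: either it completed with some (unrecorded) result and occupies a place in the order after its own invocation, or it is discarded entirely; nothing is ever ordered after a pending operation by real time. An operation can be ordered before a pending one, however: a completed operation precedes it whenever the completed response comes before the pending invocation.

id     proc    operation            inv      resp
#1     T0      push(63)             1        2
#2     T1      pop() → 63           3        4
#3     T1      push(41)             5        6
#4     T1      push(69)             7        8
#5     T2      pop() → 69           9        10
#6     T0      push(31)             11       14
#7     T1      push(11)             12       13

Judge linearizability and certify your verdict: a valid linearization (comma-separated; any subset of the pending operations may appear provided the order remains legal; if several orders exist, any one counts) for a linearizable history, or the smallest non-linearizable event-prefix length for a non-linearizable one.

after step 1 (#1 push(63)): stack <63>
after step 2 (#2 pop() → 63): stack <>
after step 3 (#3 push(41)): stack <41>
after step 4 (#4 push(69)): stack <41,69>
after step 5 (#5 pop() → 69): stack <41>
after step 6 (#6 push(31)): stack <41,31>
after step 7 (#7 push(11)): stack <41,31,11>

linearizable — witness: #1, #2, #3, #4, #5, #6, #7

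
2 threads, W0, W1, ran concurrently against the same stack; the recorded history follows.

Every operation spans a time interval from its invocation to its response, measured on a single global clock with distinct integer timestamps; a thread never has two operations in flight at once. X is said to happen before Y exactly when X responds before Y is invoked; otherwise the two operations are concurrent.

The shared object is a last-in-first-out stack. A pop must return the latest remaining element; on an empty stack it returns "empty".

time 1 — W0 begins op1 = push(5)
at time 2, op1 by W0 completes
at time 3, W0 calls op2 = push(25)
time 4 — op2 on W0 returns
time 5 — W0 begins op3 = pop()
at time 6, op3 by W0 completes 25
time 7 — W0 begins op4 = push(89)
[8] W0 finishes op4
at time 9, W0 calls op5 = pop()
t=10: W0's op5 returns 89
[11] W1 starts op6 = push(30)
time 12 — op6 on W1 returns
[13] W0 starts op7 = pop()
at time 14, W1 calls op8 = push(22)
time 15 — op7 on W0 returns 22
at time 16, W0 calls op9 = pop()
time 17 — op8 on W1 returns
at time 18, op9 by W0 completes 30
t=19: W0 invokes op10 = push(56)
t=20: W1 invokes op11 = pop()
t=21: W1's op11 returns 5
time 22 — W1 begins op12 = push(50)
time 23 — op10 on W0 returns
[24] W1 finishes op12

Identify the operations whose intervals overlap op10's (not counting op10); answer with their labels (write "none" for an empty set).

op11, op12

concurrent with op10 ([19,23]): every op whose interval crosses 19..23
op1 [1,2]: before
op2 [3,4]: before
op3 [5,6]: before
op4 [7,8]: before
op5 [9,10]: before
op6 [11,12]: before
op7 [13,15]: before
op8 [14,17]: before
op9 [16,18]: before
op11 [20,21]: concurrent
op12 [22,24]: concurrent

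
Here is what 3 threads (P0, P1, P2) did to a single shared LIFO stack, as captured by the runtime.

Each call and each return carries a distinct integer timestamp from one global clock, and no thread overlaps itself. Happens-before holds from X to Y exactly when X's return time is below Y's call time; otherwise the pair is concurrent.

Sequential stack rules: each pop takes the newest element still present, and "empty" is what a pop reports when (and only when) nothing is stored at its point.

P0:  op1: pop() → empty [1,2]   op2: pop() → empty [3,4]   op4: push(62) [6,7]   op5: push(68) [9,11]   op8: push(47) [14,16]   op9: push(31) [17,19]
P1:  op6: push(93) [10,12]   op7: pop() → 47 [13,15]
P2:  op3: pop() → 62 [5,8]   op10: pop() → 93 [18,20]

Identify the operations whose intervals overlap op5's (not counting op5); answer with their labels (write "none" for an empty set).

op5 spans [9,11]; an op avoiding the whole window 9..11 is ordered, any other is concurrent
op1 [1,2]: before
op2 [3,4]: before
op3 [5,8]: before
op4 [6,7]: before
op6 [10,12]: concurrent
op7 [13,15]: after
op8 [14,16]: after
op9 [17,19]: after
op10 [18,20]: after

op6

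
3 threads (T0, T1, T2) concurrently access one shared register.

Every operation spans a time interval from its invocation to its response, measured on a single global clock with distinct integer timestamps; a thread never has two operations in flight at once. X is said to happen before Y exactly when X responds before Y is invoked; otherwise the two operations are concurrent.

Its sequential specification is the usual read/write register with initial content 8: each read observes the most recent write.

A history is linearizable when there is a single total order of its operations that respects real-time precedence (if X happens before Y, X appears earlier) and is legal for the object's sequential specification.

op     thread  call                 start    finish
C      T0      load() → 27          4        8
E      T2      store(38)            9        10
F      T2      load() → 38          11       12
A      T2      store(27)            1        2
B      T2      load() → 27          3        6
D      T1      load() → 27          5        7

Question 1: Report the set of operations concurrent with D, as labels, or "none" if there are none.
B, C

overlap test against D [5,7]: concurrent iff the interval meets 5..7
A [1,2]: before
B [3,6]: concurrent
C [4,8]: concurrent
E [9,10]: after
F [11,12]: after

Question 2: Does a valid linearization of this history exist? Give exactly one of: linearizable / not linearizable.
linearizable

one valid linearization: A, B, C, D, E, F
1. A store(27), leaving value 27
2. B load() → 27, leaving value 27
3. C load() → 27, leaving value 27
4. D load() → 27, leaving value 27
5. E store(38), leaving value 38
6. F load() → 38, leaving value 38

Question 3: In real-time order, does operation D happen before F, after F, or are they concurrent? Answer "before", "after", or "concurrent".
before

D spans [5,7], F spans [11,12]
resp(D)=7 < inv(F)=11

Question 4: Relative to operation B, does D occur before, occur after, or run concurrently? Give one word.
concurrent

D spans [5,7], B spans [3,6]
the intervals overlap in both directions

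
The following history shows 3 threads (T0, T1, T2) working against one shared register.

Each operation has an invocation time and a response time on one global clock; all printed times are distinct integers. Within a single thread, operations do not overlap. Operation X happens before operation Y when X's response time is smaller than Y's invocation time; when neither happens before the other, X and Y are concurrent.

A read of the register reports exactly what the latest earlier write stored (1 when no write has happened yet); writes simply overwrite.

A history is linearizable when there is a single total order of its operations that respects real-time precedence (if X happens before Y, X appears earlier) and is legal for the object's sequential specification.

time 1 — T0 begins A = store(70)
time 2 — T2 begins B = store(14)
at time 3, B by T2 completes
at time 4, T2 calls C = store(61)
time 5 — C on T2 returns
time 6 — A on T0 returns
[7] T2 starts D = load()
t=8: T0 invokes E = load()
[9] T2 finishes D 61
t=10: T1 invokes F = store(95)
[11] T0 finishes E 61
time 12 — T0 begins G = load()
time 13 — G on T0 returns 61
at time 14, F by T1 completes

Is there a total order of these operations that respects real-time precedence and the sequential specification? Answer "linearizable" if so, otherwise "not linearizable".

linearizable

one valid linearization: A, B, C, D, E, G, F
after step 1 (A store(70)): value 70
after step 2 (B store(14)): value 14
after step 3 (C store(61)): value 61
after step 4 (D load() → 61): value 61
after step 5 (E load() → 61): value 61
after step 6 (G load() → 61): value 61
after step 7 (F store(95)): value 95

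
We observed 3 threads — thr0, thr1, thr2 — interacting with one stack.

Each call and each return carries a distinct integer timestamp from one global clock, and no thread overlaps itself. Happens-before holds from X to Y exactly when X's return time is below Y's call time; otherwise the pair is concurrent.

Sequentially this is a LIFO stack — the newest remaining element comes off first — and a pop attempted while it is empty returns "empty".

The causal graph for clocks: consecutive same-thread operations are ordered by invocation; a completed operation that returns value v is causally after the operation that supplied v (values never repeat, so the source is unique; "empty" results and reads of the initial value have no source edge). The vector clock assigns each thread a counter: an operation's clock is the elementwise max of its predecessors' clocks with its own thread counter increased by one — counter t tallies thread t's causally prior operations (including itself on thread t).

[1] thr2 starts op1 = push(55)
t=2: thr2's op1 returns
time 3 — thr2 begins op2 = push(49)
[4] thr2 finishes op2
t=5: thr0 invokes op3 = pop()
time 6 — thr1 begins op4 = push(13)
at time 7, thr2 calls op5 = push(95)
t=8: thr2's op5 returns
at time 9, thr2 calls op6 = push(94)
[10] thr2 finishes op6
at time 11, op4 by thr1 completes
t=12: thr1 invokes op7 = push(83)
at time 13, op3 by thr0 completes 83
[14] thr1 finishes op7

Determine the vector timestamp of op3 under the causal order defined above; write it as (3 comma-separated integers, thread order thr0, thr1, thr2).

(1, 2, 0)

op1 (invocation 1): nothing precedes it; thr2's component alone gives (0, 0, 1)
op4 (invocation 6): nothing precedes it; thr1's component alone gives (0, 1, 0)
op2, invoked 3, takes VC(op1)=(0, 0, 1) under max, adds 1 for thr2 → (0, 0, 2)
op7, invoked 12, takes VC(op4)=(0, 1, 0) under max, adds 1 for thr1 → (0, 2, 0)
op5, invoked 7, takes VC(op2)=(0, 0, 2) under max, adds 1 for thr2 → (0, 0, 3)
op3, invoked 5, takes VC(op7)=(0, 2, 0) under max, adds 1 for thr0 → (1, 2, 0)
op6, invoked 9, takes VC(op5)=(0, 0, 3) under max, adds 1 for thr2 → (0, 0, 4)
target: VC(op3) = (1, 2, 0)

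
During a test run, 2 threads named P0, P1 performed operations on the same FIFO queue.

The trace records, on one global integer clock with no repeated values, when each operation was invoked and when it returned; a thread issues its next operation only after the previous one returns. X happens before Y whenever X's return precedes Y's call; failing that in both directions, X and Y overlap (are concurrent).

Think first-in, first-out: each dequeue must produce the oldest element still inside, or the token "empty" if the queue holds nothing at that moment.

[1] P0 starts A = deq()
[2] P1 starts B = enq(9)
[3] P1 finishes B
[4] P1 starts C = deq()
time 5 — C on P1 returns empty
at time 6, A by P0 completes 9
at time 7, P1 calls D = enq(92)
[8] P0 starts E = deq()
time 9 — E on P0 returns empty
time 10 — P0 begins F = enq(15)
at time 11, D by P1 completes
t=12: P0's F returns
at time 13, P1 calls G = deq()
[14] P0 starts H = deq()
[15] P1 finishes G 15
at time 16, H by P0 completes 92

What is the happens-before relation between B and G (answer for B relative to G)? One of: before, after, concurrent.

B spans [2,3], G spans [13,15]
resp(B)=3 < inv(G)=13

before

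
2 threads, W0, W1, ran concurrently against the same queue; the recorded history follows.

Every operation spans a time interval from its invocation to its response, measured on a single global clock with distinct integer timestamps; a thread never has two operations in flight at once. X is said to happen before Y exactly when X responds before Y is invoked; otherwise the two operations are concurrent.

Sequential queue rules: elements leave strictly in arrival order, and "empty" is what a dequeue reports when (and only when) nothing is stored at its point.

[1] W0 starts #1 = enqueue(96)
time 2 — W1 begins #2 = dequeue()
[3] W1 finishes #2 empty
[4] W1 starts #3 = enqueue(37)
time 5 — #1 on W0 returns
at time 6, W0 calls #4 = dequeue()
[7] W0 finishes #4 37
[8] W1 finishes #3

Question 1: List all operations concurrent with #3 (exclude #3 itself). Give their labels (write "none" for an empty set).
#3 runs from 4 to 8; window-overlapping ops are concurrent
#1 [1,5]: concurrent
#2 [2,3]: before
#4 [6,7]: concurrent

#1, #4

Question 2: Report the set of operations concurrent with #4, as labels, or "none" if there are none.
concurrent with #4 ([6,7]): every op whose interval crosses 6..7
#1 [1,5]: before
#2 [2,3]: before
#3 [4,8]: concurrent

#3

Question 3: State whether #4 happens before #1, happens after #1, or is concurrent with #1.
#4 spans [6,7], #1 spans [1,5]
resp(#1)=5 < inv(#4)=6

after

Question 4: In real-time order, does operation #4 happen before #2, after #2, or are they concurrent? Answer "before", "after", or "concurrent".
#4 spans [6,7], #2 spans [2,3]
resp(#2)=3 < inv(#4)=6

after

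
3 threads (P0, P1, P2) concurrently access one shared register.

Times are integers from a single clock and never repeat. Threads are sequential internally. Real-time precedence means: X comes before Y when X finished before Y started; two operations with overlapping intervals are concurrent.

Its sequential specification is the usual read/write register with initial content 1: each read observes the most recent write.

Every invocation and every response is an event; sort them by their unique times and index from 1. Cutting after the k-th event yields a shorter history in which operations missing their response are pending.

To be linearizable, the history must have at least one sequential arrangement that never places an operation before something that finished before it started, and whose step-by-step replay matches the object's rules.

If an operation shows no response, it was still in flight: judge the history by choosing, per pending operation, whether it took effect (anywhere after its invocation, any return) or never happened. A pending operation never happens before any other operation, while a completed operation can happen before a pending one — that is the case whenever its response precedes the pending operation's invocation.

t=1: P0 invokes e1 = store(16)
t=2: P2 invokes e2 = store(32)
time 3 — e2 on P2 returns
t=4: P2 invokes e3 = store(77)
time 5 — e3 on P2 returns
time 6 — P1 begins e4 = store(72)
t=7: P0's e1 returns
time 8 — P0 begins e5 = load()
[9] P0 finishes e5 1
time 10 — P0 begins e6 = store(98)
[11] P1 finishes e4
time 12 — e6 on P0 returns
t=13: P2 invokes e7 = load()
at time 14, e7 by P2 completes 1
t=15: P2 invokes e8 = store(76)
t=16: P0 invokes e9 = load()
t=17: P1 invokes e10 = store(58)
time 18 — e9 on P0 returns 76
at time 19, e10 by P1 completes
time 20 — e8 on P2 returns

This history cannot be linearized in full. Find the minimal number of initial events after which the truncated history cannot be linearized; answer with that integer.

9

events 1..8 are linearizable, e.g. via e1, e2, e3:
1. e1 store(16), leaving value 16
2. e2 store(32), leaving value 32
3. e3 store(77), leaving value 77
once event 9 joins (e5's response, time 9), exhaustive search finds no witness
completion choices over the 1 pending operation (e4) were checked; none helps
take e1, e2, e3, e5 (pending dropped): step 4 already fails, because e5 load() → 1 cannot occur there
take e2, e1, e3, e5 (pending dropped): step 4 already fails, because e5 load() → 1 cannot occur there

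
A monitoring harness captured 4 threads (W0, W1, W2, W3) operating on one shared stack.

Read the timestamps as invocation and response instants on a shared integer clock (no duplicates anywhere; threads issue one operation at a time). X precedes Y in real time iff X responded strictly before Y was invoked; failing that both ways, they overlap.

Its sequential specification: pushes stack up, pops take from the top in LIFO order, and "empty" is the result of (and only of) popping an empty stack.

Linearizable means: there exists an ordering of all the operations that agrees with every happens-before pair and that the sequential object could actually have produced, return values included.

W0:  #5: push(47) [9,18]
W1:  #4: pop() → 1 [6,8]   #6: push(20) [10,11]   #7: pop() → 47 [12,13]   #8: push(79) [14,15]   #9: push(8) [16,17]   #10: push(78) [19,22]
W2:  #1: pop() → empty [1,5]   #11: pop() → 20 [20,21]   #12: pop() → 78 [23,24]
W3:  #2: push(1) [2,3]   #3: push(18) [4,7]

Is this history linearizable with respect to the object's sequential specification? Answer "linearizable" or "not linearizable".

the violation lands at event 21, #11's response at time 21: events 1..20 linearize, events 1..21 do not
checked exhaustively: 25 real-time-consistent orders of 10 completed operations, zero legal stack replays
including or dropping the 1 pending operation (#10) in any combination fails
one such order, #1, #2, #3, #4, #5, #6, #7, #8, #9, #11 (pending dropped), breaks at step 4 where #4 pop() → 1 is illegal
one such order, #1, #2, #3, #4, #6, #5, #7, #8, #9, #11 (pending dropped), breaks at step 4 where #4 pop() → 1 is illegal

not linearizable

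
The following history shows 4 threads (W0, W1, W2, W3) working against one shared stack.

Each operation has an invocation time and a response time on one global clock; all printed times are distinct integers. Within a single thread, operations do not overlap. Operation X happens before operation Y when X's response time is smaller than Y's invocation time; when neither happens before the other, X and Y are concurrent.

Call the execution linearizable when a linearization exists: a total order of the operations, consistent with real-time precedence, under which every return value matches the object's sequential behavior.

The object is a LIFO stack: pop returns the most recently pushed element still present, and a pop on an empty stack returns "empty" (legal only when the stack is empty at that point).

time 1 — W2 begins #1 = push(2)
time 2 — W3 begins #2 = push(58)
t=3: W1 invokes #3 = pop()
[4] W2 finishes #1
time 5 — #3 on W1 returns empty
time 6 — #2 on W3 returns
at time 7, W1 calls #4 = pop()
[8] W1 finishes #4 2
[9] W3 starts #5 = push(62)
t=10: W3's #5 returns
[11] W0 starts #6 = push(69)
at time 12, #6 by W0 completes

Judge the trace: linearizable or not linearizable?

linearizable

one valid linearization: #3, #2, #1, #4, #5, #6
1. #3 pop() → empty, leaving stack <>
2. #2 push(58), leaving stack <58>
3. #1 push(2), leaving stack <58,2>
4. #4 pop() → 2, leaving stack <58>
5. #5 push(62), leaving stack <58,62>
6. #6 push(69), leaving stack <58,62,69>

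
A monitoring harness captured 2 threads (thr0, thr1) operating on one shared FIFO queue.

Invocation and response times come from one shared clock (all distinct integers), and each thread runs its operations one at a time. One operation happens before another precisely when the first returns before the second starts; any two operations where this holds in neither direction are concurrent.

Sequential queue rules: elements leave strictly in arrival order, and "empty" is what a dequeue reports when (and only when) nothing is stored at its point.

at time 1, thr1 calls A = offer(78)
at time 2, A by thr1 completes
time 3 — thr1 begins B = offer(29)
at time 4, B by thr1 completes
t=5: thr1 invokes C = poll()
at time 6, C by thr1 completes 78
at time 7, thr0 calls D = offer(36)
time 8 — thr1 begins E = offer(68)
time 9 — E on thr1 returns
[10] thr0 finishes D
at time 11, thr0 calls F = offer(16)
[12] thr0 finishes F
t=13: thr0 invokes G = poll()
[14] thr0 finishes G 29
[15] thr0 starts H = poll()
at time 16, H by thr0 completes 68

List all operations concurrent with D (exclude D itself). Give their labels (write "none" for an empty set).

D spans [7,10]; an op avoiding the whole window 7..10 is ordered, any other is concurrent
A [1,2]: before
B [3,4]: before
C [5,6]: before
E [8,9]: concurrent
F [11,12]: after
G [13,14]: after
H [15,16]: after

E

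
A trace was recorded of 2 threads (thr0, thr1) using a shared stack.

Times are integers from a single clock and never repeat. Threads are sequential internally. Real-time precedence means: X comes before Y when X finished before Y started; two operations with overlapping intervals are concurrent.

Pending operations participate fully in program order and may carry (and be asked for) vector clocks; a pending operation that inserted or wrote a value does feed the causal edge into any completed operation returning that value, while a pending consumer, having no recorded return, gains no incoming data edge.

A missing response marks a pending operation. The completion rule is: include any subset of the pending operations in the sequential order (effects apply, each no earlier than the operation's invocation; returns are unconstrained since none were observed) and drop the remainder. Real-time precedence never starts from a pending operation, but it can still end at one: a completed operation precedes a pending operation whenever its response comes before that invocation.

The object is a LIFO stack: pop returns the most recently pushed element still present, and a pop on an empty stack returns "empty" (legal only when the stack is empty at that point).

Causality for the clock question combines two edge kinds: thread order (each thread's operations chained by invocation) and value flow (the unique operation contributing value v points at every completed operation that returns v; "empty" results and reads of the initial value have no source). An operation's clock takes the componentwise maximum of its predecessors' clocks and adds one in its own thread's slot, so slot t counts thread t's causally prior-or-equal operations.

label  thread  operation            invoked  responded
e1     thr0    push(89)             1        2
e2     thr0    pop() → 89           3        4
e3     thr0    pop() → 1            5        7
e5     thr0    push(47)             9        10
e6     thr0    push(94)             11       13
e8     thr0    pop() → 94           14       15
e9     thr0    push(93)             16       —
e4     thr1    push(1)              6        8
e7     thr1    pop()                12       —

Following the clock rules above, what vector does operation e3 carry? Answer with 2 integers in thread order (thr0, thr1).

e4 (invocation 6): nothing precedes it; thr1's component alone gives (0, 1)
e1 (invocation 1): nothing precedes it; thr0's component alone gives (1, 0)
e7 (invocation 12): componentwise max over VC(e4)=(0, 1), +1 at thr1, giving (0, 2)
e2 (invocation 3): componentwise max over VC(e1)=(1, 0), +1 at thr0, giving (2, 0)
e3 (invocation 5): componentwise max over VC(e2)=(2, 0), VC(e4)=(0, 1), +1 at thr0, giving (3, 1)
e5 (invocation 9): componentwise max over VC(e3)=(3, 1), +1 at thr0, giving (4, 1)
e6 (invocation 11): componentwise max over VC(e5)=(4, 1), +1 at thr0, giving (5, 1)
e8 (invocation 14): componentwise max over VC(e6)=(5, 1), +1 at thr0, giving (6, 1)
e9 (invocation 16): componentwise max over VC(e8)=(6, 1), +1 at thr0, giving (7, 1)
target: VC(e3) = (3, 1)

(3, 1)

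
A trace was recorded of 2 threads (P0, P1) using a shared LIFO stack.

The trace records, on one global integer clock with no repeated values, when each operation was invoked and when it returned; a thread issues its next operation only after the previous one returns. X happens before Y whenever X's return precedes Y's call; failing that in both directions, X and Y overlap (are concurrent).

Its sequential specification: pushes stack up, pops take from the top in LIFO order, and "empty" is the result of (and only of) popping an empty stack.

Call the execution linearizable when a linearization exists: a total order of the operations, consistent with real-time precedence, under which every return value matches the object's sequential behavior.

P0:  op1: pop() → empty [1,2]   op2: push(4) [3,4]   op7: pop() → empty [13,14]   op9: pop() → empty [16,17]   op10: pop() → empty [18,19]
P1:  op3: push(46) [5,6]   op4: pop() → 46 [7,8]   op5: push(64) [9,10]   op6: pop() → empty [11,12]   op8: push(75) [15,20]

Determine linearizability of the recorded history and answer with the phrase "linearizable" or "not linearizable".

not linearizable

the violation lands at event 12, op6's response at time 12: events 1..11 linearize, events 1..12 do not
one real-time candidate order over the 6 completed operations — the LIFO stack replay rejects it
take op1, op2, op3, op4, op5, op6: step 6 already fails, because op6 pop() → empty cannot occur there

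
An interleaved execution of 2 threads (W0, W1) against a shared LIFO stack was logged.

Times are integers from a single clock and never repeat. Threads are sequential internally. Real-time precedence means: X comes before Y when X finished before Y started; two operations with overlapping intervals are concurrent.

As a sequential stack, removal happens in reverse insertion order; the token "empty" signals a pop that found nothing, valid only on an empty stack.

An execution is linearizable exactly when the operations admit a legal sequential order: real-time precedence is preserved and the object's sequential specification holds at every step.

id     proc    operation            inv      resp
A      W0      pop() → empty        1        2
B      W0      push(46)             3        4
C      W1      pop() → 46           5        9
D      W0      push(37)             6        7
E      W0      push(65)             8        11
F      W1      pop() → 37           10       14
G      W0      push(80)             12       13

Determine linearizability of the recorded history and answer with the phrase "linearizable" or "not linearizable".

one valid linearization: A, B, C, D, F, E, G
after step 1 (A pop() → empty): stack <>
after step 2 (B push(46)): stack <46>
after step 3 (C pop() → 46): stack <>
after step 4 (D push(37)): stack <37>
after step 5 (F pop() → 37): stack <>
after step 6 (E push(65)): stack <65>
after step 7 (G push(80)): stack <65,80>

linearizable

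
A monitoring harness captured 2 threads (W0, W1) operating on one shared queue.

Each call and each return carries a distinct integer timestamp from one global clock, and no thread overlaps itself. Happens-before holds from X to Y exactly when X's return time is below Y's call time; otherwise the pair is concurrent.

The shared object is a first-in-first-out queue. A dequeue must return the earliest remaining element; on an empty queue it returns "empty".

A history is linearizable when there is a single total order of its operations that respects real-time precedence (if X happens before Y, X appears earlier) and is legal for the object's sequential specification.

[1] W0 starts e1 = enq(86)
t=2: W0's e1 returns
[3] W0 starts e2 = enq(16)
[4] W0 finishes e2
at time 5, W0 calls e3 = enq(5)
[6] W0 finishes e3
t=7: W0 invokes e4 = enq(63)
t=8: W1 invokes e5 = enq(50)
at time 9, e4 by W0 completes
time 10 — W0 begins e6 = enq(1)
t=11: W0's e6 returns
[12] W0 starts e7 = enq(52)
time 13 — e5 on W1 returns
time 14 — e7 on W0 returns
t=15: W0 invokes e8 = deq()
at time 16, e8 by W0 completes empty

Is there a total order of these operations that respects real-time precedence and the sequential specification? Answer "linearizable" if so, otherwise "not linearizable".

not linearizable

events 1..15 are fine; event 16 — the response of e8 at time 16 — makes the prefix non-linearizable
real-time-consistent orders of the 8 completed operations: 4 — all fail the queue replay
sample order e1, e2, e3, e4, e5, e6, e7, e8 stalls at step 8 — e8 deq() → empty has no legal effect
sample order e1, e2, e3, e4, e6, e5, e7, e8 stalls at step 8 — e8 deq() → empty has no legal effect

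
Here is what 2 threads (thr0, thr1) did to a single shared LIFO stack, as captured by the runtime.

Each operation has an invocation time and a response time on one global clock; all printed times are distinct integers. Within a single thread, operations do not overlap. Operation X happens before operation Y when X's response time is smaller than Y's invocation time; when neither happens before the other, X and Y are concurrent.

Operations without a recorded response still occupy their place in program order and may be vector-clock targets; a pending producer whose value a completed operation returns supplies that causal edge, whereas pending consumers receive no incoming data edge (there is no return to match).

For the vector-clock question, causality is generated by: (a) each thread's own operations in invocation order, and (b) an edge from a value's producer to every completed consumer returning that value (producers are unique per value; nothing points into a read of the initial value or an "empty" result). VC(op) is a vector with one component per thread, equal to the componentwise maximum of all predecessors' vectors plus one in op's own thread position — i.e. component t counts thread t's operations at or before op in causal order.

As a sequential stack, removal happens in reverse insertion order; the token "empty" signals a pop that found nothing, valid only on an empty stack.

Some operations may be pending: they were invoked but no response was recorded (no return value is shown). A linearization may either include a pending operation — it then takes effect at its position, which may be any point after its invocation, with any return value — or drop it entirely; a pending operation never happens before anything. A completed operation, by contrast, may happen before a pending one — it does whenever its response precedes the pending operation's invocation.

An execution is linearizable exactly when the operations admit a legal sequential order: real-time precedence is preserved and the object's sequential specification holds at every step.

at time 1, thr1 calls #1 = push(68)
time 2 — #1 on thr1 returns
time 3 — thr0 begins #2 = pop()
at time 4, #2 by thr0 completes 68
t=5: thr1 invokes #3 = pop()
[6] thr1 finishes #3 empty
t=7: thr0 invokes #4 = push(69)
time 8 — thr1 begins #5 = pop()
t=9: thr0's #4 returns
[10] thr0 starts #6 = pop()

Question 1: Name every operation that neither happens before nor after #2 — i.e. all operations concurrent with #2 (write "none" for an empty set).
none

concurrent with #2 ([3,4]): every op whose interval crosses 3..4
#1 [1,2]: before
#3 [5,6]: after
#4 [7,9]: after
#5 [8,…): after
#6 [10,…): after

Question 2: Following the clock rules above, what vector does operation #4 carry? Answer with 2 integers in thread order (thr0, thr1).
(2, 1)

VC(#1, invoked at 1): no causal predecessors; +1 on thr1 → (0, 1)
#3 (invocation 5): componentwise max over VC(#1)=(0, 1), +1 at thr1, giving (0, 2)
#2 (invocation 3): componentwise max over VC(#1)=(0, 1), +1 at thr0, giving (1, 1)
#5 (invocation 8): componentwise max over VC(#3)=(0, 2), +1 at thr1, giving (0, 3)
#4 (invocation 7): componentwise max over VC(#2)=(1, 1), +1 at thr0, giving (2, 1)
#6 (invocation 10): componentwise max over VC(#4)=(2, 1), +1 at thr0, giving (3, 1)
target: VC(#4) = (2, 1)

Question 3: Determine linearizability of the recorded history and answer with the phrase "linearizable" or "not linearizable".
linearizable

a witness: #1, #2, #3, #4
1. #1 push(68), leaving stack <68>
2. #2 pop() → 68, leaving stack <>
3. #3 pop() → empty, leaving stack <>
4. #4 push(69), leaving stack <69>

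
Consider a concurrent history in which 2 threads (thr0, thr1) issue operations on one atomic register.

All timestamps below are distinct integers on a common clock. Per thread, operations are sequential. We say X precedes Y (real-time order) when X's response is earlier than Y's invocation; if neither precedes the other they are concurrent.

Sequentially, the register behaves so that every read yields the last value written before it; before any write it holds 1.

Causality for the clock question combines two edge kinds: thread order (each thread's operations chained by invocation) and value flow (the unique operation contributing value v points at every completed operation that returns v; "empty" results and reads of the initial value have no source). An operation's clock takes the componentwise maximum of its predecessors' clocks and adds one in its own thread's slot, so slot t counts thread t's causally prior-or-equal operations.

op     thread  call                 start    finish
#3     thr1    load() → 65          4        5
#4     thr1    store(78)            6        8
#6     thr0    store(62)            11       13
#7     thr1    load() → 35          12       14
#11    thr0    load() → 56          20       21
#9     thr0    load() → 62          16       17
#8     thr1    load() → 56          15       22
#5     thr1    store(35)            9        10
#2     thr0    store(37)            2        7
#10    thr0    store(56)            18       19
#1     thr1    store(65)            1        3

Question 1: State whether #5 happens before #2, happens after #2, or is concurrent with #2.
Answer: after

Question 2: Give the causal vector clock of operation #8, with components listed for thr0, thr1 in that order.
Answer: (4, 6)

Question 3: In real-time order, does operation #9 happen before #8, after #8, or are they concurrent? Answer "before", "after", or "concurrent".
Answer: concurrent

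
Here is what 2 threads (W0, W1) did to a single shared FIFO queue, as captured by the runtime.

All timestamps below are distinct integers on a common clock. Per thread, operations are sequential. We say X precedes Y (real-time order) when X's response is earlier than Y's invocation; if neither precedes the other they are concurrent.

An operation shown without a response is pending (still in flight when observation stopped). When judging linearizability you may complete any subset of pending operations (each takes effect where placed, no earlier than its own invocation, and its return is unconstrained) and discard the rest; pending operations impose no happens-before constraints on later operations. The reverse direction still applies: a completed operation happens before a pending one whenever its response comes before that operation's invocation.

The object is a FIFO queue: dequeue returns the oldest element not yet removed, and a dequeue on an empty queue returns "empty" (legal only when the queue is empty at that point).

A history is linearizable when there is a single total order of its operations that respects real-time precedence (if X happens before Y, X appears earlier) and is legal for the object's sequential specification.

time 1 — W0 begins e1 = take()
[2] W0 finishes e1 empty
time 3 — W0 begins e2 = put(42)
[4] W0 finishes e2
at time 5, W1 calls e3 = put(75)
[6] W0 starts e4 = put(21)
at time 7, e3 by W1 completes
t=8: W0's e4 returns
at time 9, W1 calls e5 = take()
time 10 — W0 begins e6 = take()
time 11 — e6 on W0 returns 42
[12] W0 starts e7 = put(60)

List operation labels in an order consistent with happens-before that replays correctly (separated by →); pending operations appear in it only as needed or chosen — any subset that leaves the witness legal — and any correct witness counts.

step 1: e1 take() → empty — queue <>
step 2: e2 put(42) — queue <42>
step 3: e3 put(75) — queue <42,75>
step 4: e4 put(21) — queue <42,75,21>
step 5: e6 take() → 42 — queue <75,21>

e1 → e2 → e3 → e4 → e6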